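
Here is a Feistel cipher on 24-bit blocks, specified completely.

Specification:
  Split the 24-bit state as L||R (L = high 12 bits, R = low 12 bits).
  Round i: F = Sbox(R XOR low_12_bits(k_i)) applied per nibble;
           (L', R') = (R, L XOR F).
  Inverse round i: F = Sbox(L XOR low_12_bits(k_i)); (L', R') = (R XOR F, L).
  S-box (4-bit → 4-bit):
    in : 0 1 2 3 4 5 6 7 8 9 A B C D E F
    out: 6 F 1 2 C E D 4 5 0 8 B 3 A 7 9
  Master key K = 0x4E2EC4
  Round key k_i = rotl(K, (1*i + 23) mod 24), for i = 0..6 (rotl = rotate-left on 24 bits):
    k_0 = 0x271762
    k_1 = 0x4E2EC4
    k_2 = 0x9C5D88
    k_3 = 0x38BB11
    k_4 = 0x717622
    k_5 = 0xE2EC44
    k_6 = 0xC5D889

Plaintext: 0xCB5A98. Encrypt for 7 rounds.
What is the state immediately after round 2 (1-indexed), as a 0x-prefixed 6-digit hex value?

s_0 = plaintext = 0xCB5A98
s_1 = Round(s_0, k_0) = 0xA9862D
s_2 = Round(s_1, k_1) = 0x62DFE8
s_3 = Round(s_2, k_2) = 0xFE87FB
s_4 = Round(s_3, k_3) = 0x7FBC90
s_5 = Round(s_4, k_4) = 0xC90F4A
s_6 = Round(s_5, k_5) = 0xF4AEF7
s_7 = Round(s_6, k_6) = 0xEF720D

0x62DFE8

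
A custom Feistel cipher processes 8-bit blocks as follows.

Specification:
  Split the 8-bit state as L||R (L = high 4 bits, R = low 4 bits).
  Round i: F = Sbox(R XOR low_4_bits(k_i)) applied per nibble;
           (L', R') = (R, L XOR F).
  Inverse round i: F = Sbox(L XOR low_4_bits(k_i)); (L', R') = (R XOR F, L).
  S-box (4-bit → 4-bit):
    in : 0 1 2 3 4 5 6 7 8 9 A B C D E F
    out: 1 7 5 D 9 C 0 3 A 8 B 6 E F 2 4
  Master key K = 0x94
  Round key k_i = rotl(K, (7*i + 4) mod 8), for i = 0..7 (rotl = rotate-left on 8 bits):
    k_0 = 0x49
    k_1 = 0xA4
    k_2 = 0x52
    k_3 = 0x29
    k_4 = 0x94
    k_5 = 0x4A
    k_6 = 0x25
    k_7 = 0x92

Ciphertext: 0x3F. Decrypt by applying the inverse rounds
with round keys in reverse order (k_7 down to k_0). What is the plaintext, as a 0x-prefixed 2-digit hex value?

0x34

s_0 = ciphertext = 0x3F
s_1 = InvRound(s_0, k_7) = 0x83
s_2 = InvRound(s_1, k_6) = 0xC8
s_3 = InvRound(s_2, k_5) = 0x8C
s_4 = InvRound(s_3, k_4) = 0x28
s_5 = InvRound(s_4, k_3) = 0xE2
s_6 = InvRound(s_5, k_2) = 0xCE
s_7 = InvRound(s_6, k_1) = 0x4C
s_8 = InvRound(s_7, k_0) = 0x34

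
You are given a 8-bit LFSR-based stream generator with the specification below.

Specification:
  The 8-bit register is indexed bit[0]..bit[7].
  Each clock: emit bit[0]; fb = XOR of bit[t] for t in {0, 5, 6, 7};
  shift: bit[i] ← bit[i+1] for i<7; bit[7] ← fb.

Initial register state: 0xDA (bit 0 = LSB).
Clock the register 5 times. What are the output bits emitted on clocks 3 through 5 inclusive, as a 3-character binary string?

reg_0 = 0xDA
clock 1: out=0, reg = 0x6D
clock 2: out=1, reg = 0xB6
clock 3: out=0, reg = 0x5B
clock 4: out=1, reg = 0x2D
clock 5: out=1, reg = 0x16

011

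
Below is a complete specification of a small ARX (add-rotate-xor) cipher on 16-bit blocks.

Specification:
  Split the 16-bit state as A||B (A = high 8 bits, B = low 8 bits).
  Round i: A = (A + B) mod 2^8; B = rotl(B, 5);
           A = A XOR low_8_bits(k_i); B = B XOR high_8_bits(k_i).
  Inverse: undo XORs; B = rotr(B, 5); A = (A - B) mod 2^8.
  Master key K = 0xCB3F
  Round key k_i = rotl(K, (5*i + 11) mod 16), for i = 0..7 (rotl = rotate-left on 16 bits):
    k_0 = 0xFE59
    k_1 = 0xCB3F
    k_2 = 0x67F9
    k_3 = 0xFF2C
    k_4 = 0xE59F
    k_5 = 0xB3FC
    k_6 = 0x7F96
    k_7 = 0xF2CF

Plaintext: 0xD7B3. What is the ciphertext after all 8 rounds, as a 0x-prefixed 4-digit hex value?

0x33A6

s_0 = plaintext = 0xD7B3
s_1 = Round(s_0, k_0) = 0xD388
s_2 = Round(s_1, k_1) = 0x64DA
s_3 = Round(s_2, k_2) = 0xC73C
s_4 = Round(s_3, k_3) = 0x2F78
s_5 = Round(s_4, k_4) = 0x38EA
s_6 = Round(s_5, k_5) = 0xDEEE
s_7 = Round(s_6, k_6) = 0x5AA2
s_8 = Round(s_7, k_7) = 0x33A6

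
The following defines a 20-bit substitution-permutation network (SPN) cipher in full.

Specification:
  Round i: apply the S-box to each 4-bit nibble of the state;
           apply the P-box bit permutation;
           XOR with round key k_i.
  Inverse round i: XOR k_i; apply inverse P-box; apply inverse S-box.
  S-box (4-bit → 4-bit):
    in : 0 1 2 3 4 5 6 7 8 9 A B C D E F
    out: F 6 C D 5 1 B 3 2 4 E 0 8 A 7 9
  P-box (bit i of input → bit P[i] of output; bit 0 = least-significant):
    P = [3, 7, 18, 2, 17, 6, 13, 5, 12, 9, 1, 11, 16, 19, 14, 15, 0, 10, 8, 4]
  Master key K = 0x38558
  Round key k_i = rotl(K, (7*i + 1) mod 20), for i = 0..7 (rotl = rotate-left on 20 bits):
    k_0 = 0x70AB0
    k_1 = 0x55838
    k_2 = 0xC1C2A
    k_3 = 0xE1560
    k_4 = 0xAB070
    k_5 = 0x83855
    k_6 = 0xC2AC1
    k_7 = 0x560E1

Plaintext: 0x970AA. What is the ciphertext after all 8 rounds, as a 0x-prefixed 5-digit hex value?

0x4E078

s_0 = plaintext = 0x970AA
s_1 = Round(s_0, k_0) = 0xA3156
s_2 = Round(s_1, k_1) = 0x69FA6
s_3 = Round(s_2, k_2) = 0xC60D7
s_4 = Round(s_3, k_3) = 0x78F9A
s_5 = Round(s_4, k_4) = 0x68CF5
s_6 = Round(s_5, k_5) = 0x2346C
s_7 = Round(s_6, k_6) = 0xFFBB7
s_8 = Round(s_7, k_7) = 0x4E078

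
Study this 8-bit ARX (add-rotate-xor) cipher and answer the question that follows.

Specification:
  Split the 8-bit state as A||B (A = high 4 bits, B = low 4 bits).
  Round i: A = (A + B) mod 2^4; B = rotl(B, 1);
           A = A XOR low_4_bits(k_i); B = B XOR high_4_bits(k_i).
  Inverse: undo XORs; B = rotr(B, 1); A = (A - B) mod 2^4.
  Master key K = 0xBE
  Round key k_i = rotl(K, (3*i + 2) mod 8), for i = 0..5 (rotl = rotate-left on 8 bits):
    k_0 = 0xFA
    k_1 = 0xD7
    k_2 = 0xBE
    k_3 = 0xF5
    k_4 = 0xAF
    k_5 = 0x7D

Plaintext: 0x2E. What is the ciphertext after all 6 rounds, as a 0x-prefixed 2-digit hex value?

0xC9

s_0 = plaintext = 0x2E
s_1 = Round(s_0, k_0) = 0xA2
s_2 = Round(s_1, k_1) = 0xB9
s_3 = Round(s_2, k_2) = 0xA8
s_4 = Round(s_3, k_3) = 0x7E
s_5 = Round(s_4, k_4) = 0xA7
s_6 = Round(s_5, k_5) = 0xC9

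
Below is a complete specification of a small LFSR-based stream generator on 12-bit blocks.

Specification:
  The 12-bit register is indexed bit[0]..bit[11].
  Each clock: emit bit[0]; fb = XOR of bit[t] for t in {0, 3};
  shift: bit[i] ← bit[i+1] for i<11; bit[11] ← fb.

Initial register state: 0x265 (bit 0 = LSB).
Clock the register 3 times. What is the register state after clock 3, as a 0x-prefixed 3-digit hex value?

reg_0 = 0x265
clock 1: out=1, reg = 0x932
clock 2: out=0, reg = 0x499
clock 3: out=1, reg = 0x24C

0x24C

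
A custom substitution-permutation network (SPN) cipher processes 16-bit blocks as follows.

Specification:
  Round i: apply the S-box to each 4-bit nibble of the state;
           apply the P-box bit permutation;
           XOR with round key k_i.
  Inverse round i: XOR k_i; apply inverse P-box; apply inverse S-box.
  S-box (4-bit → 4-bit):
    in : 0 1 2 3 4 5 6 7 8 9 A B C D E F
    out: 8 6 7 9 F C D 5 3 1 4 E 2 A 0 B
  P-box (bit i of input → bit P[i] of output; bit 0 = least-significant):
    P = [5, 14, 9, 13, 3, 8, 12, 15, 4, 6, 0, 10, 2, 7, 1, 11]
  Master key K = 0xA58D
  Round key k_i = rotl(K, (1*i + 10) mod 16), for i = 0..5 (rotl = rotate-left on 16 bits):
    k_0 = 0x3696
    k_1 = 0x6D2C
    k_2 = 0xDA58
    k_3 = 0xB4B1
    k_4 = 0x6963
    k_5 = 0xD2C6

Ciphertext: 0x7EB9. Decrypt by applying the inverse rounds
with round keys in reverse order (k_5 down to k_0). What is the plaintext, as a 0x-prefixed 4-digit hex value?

0x0EF5

s_0 = ciphertext = 0x7EB9
s_1 = InvRound(s_0, k_5) = 0x6433
s_2 = InvRound(s_1, k_4) = 0x0FCE
s_3 = InvRound(s_2, k_3) = 0x6246
s_4 = InvRound(s_3, k_2) = 0x6960
s_5 = InvRound(s_4, k_1) = 0x9D9E
s_6 = InvRound(s_5, k_0) = 0x0EF5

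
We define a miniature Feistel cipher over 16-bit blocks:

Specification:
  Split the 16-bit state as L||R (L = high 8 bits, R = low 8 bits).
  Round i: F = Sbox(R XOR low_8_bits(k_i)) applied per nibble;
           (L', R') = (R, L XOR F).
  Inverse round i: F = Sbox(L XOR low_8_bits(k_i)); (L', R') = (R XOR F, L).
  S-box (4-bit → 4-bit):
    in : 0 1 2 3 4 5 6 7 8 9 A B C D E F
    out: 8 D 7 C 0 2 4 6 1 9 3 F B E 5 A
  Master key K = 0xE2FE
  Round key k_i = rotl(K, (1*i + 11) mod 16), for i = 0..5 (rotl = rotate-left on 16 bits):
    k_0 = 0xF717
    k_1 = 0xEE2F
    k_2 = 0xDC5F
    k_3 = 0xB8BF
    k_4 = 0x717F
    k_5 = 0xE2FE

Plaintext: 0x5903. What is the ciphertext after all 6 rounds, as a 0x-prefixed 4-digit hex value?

s_0 = plaintext = 0x5903
s_1 = Round(s_0, k_0) = 0x0389
s_2 = Round(s_1, k_1) = 0x8937
s_3 = Round(s_2, k_2) = 0x37C8
s_4 = Round(s_3, k_3) = 0xC851
s_5 = Round(s_4, k_4) = 0x51BD
s_6 = Round(s_5, k_5) = 0xBD5D

0xBD5D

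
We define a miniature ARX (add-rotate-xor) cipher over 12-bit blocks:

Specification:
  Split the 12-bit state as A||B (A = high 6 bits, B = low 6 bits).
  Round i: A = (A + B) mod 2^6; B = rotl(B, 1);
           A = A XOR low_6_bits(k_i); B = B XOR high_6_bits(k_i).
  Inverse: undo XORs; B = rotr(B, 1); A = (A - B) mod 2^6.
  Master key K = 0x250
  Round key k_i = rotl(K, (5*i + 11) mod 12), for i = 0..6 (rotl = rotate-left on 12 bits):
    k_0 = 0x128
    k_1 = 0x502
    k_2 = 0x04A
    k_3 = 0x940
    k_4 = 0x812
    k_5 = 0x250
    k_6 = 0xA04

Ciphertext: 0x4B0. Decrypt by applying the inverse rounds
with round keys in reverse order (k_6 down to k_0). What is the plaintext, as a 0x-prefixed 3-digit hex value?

s_0 = ciphertext = 0x4B0
s_1 = InvRound(s_0, k_6) = 0x28C
s_2 = InvRound(s_1, k_5) = 0xE22
s_3 = InvRound(s_2, k_4) = 0xA41
s_4 = InvRound(s_3, k_3) = 0x5D2
s_5 = InvRound(s_4, k_2) = 0xD29
s_6 = InvRound(s_5, k_1) = 0xE3E
s_7 = InvRound(s_6, k_0) = 0xCDD

0xCDD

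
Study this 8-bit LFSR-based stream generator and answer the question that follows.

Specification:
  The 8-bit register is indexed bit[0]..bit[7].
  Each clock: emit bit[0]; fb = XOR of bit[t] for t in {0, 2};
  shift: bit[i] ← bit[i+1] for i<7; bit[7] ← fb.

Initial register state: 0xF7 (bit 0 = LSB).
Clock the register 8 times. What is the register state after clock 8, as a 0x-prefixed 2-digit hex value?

reg_0 = 0xF7
clock 1: out=1, reg = 0x7B
clock 2: out=1, reg = 0xBD
clock 3: out=1, reg = 0x5E
clock 4: out=0, reg = 0xAF
clock 5: out=1, reg = 0x57
clock 6: out=1, reg = 0x2B
clock 7: out=1, reg = 0x95
clock 8: out=1, reg = 0x4A

0x4A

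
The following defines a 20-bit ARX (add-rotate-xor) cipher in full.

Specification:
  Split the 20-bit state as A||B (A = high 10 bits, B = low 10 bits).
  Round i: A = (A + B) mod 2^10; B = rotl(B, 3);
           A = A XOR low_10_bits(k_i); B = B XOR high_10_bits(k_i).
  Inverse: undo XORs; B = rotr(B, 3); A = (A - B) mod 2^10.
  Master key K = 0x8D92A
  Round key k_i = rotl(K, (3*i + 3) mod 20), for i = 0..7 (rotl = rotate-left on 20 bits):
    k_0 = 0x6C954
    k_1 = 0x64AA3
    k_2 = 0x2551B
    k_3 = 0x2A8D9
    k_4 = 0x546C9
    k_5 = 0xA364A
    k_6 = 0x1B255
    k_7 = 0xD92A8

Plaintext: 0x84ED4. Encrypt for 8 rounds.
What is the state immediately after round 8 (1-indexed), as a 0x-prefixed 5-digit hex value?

0xBB983

s_0 = plaintext = 0x84ED4
s_1 = Round(s_0, k_0) = 0x6CF17
s_2 = Round(s_1, k_1) = 0x9A52C
s_3 = Round(s_2, k_2) = 0xA39F7
s_4 = Round(s_3, k_3) = 0x17311
s_5 = Round(s_4, k_4) = 0x691DF
s_6 = Round(s_5, k_5) = 0x72476
s_7 = Round(s_6, k_6) = 0x1ABDC
s_8 = Round(s_7, k_7) = 0xBB983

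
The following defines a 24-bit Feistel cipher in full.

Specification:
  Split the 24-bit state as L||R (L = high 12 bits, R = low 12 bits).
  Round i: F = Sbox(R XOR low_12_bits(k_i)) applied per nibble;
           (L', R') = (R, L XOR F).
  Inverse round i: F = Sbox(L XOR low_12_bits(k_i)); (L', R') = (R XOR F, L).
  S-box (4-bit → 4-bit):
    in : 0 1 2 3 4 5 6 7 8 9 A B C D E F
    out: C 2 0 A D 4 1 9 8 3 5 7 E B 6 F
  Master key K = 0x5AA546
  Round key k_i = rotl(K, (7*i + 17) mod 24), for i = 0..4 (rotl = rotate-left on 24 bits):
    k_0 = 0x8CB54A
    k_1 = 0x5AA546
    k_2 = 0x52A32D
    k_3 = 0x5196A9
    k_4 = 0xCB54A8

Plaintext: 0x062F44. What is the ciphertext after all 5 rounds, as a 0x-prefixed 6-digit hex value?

0xCC2172

s_0 = plaintext = 0x062F44
s_1 = Round(s_0, k_0) = 0xF445A4
s_2 = Round(s_1, k_1) = 0x5A4324
s_3 = Round(s_2, k_2) = 0x324967
s_4 = Round(s_3, k_3) = 0x967CC2
s_5 = Round(s_4, k_4) = 0xCC2172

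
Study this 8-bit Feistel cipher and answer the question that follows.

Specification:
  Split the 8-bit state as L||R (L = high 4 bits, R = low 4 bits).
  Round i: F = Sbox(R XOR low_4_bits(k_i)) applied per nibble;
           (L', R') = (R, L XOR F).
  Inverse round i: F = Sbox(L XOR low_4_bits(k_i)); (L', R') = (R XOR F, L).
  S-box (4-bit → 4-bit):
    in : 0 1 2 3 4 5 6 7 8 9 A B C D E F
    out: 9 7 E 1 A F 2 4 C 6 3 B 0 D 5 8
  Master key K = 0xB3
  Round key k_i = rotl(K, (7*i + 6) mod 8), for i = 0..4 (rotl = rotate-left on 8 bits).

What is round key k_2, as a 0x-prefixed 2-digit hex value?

K = 0xB3
k_0 = rotl(K, (7*0+6) mod 8) = rotl(K, 6) = 0xEC
k_1 = rotl(K, (7*1+6) mod 8) = rotl(K, 5) = 0x76
k_2 = rotl(K, (7*2+6) mod 8) = rotl(K, 4) = 0x3B

0x3B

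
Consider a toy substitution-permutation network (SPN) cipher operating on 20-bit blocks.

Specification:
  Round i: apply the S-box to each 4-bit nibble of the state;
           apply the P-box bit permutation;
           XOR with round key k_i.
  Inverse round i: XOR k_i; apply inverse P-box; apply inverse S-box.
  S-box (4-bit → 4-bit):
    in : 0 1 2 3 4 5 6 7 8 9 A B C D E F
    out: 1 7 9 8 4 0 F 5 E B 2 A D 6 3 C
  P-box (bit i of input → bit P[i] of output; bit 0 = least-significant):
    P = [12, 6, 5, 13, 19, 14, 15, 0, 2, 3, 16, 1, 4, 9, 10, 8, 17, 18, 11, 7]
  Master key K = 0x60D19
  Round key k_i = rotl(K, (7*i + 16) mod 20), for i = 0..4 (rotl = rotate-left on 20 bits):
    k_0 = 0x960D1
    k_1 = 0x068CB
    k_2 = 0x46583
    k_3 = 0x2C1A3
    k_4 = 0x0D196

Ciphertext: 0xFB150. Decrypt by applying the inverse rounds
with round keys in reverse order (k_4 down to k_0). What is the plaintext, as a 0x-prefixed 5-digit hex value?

s_0 = ciphertext = 0xFB150
s_1 = InvRound(s_0, k_4) = 0x95CEB
s_2 = InvRound(s_1, k_3) = 0x7FD7E
s_3 = InvRound(s_2, k_2) = 0xC01F1
s_4 = InvRound(s_3, k_1) = 0xD2BEF
s_5 = InvRound(s_4, k_0) = 0xD99A4

0xD99A4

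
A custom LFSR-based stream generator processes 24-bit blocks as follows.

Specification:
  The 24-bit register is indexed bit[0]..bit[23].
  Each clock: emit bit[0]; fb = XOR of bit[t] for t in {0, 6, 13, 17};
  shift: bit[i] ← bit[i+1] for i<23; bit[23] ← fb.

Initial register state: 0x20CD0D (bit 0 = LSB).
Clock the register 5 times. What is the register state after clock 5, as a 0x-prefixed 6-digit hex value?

0x790668

reg_0 = 0x20CD0D
clock 1: out=1, reg = 0x906686
clock 2: out=0, reg = 0xC83343
clock 3: out=1, reg = 0xE419A1
clock 4: out=1, reg = 0xF20CD0
clock 5: out=0, reg = 0x790668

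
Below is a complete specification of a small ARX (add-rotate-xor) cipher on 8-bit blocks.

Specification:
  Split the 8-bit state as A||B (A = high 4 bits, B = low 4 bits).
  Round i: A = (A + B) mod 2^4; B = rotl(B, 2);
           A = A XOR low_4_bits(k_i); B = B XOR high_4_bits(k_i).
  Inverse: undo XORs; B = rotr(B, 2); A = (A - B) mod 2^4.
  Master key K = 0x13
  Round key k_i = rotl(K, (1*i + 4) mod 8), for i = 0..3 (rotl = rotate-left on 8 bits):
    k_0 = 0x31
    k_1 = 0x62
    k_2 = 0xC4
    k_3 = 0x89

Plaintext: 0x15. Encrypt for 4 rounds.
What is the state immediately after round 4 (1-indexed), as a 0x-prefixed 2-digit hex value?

0x44

s_0 = plaintext = 0x15
s_1 = Round(s_0, k_0) = 0x76
s_2 = Round(s_1, k_1) = 0xFF
s_3 = Round(s_2, k_2) = 0xA3
s_4 = Round(s_3, k_3) = 0x44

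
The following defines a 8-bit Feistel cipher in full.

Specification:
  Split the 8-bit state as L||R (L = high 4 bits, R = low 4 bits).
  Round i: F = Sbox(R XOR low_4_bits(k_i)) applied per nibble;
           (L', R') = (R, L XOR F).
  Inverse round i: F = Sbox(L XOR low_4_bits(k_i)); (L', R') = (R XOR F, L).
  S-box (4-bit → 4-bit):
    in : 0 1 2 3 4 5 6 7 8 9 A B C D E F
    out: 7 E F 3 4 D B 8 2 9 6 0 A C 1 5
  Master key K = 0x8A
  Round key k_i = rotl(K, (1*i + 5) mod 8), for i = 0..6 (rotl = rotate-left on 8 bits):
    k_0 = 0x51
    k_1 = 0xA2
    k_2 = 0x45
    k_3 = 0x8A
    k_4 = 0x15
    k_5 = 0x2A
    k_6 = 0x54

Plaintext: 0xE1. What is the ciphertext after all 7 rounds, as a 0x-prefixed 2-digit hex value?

s_0 = plaintext = 0xE1
s_1 = Round(s_0, k_0) = 0x19
s_2 = Round(s_1, k_1) = 0x91
s_3 = Round(s_2, k_2) = 0x1D
s_4 = Round(s_3, k_3) = 0xD9
s_5 = Round(s_4, k_4) = 0x97
s_6 = Round(s_5, k_5) = 0x75
s_7 = Round(s_6, k_6) = 0x59

0x59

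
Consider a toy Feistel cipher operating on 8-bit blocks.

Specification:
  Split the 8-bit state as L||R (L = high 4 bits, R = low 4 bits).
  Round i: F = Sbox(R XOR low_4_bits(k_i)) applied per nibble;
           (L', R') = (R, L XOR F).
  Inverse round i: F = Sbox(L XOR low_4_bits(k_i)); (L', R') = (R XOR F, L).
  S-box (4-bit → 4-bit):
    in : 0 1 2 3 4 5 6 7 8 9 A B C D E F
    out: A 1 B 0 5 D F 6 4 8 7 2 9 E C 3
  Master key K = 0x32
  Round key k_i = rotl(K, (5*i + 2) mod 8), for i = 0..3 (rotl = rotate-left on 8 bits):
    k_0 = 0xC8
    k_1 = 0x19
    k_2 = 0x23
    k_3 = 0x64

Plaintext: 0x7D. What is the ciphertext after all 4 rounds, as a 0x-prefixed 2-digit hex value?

s_0 = plaintext = 0x7D
s_1 = Round(s_0, k_0) = 0xDA
s_2 = Round(s_1, k_1) = 0xAD
s_3 = Round(s_2, k_2) = 0xD6
s_4 = Round(s_3, k_3) = 0x66

0x66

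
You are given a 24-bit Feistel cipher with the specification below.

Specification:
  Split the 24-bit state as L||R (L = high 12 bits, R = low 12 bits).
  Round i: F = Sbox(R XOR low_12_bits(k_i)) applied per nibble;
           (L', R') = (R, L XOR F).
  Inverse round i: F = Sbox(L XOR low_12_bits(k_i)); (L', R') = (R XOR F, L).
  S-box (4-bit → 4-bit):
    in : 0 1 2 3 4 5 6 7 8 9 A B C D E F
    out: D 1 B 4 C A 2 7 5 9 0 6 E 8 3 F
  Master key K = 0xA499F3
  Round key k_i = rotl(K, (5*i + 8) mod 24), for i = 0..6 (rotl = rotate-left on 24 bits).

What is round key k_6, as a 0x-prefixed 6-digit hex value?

K = 0xA499F3
k_0 = rotl(K, (5*0+8) mod 24) = rotl(K, 8) = 0x99F3A4
k_1 = rotl(K, (5*1+8) mod 24) = rotl(K, 13) = 0x3E7493
k_2 = rotl(K, (5*2+8) mod 24) = rotl(K, 18) = 0xCE9267
k_3 = rotl(K, (5*3+8) mod 24) = rotl(K, 23) = 0xD24CF9
k_4 = rotl(K, (5*4+8) mod 24) = rotl(K, 4) = 0x499F3A
k_5 = rotl(K, (5*5+8) mod 24) = rotl(K, 9) = 0x33E749
k_6 = rotl(K, (5*6+8) mod 24) = rotl(K, 14) = 0x7CE926

0x7CE926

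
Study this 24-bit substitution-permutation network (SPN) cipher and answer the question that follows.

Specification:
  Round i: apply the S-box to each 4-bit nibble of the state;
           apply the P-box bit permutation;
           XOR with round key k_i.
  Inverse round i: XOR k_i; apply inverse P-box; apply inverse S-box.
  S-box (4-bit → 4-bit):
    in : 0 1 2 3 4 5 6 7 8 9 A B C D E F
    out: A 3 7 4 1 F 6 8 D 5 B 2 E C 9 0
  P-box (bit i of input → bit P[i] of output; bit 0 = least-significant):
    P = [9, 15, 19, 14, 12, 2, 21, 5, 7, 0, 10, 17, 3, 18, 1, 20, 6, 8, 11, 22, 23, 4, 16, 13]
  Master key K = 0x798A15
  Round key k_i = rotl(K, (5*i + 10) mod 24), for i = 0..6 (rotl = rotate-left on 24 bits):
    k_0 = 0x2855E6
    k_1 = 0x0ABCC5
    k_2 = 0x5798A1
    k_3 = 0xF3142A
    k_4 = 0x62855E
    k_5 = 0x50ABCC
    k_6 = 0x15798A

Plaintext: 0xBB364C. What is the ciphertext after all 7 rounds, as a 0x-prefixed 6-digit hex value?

s_0 = plaintext = 0xBB364C
s_1 = Round(s_0, k_0) = 0x2080F5
s_2 = Round(s_1, k_1) = 0xD17FDE
s_3 = Round(s_2, k_2) = 0x66FBC1
s_4 = Round(s_3, k_3) = 0xD29F1F
s_5 = Round(s_4, k_4) = 0x63BC10
s_6 = Round(s_5, k_5) = 0x5777D9
s_7 = Round(s_6, k_6) = 0xEE5BBA

0xEE5BBA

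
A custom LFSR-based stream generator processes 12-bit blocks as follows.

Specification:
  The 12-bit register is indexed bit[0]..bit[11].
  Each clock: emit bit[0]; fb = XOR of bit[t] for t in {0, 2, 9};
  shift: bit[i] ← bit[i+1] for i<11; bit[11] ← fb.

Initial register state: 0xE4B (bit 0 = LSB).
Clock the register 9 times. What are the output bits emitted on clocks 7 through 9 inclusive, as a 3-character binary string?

100

reg_0 = 0xE4B
clock 1: out=1, reg = 0x725
clock 2: out=1, reg = 0xB92
clock 3: out=0, reg = 0xDC9
clock 4: out=1, reg = 0xEE4
clock 5: out=0, reg = 0x772
clock 6: out=0, reg = 0xBB9
clock 7: out=1, reg = 0x5DC
clock 8: out=0, reg = 0xAEE
clock 9: out=0, reg = 0x577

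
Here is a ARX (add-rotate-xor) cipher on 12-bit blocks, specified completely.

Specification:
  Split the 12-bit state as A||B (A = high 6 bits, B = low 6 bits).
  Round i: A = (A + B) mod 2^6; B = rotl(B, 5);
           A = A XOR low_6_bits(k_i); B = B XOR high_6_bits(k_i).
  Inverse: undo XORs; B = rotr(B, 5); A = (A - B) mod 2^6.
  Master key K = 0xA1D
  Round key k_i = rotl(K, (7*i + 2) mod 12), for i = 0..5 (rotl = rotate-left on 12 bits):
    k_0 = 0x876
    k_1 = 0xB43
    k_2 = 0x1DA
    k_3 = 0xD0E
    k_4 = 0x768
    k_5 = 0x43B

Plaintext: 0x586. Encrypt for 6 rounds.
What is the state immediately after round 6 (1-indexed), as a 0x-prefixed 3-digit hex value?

0x7B8

s_0 = plaintext = 0x586
s_1 = Round(s_0, k_0) = 0xAA2
s_2 = Round(s_1, k_1) = 0x3FC
s_3 = Round(s_2, k_2) = 0x459
s_4 = Round(s_3, k_3) = 0x918
s_5 = Round(s_4, k_4) = 0x511
s_6 = Round(s_5, k_5) = 0x7B8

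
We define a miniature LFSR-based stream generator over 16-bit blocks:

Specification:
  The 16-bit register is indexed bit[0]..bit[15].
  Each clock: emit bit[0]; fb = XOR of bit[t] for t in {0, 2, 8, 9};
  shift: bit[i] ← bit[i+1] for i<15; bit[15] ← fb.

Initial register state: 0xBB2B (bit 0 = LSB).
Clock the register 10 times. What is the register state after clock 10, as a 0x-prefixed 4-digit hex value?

reg_0 = 0xBB2B
clock 1: out=1, reg = 0xDD95
clock 2: out=1, reg = 0xEECA
clock 3: out=0, reg = 0xF765
clock 4: out=1, reg = 0x7BB2
clock 5: out=0, reg = 0x3DD9
clock 6: out=1, reg = 0x1EEC
clock 7: out=0, reg = 0x0F76
clock 8: out=0, reg = 0x87BB
clock 9: out=1, reg = 0xC3DD
clock 10: out=1, reg = 0x61EE

0x61EE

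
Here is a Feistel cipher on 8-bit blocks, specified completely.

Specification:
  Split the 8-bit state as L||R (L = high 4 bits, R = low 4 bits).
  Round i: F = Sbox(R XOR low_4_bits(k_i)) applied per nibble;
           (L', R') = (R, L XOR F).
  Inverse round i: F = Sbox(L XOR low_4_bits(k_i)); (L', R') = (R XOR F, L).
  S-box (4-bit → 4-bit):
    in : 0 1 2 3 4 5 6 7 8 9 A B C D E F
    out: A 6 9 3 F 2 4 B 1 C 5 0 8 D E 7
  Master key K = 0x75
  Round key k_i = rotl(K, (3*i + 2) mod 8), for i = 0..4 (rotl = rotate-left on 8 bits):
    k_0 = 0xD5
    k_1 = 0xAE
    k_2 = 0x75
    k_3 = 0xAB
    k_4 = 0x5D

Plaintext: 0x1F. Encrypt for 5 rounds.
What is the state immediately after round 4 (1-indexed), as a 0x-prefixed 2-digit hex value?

s_0 = plaintext = 0x1F
s_1 = Round(s_0, k_0) = 0xF4
s_2 = Round(s_1, k_1) = 0x4A
s_3 = Round(s_2, k_2) = 0xA3
s_4 = Round(s_3, k_3) = 0x3B
s_5 = Round(s_4, k_4) = 0xB7

0x3B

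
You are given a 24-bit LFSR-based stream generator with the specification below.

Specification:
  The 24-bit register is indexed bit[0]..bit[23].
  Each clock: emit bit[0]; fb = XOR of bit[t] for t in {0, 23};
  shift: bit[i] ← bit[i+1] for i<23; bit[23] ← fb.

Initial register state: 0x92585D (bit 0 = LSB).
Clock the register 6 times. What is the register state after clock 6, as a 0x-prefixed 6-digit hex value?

reg_0 = 0x92585D
clock 1: out=1, reg = 0x492C2E
clock 2: out=0, reg = 0x249617
clock 3: out=1, reg = 0x924B0B
clock 4: out=1, reg = 0x492585
clock 5: out=1, reg = 0xA492C2
clock 6: out=0, reg = 0xD24961

0xD24961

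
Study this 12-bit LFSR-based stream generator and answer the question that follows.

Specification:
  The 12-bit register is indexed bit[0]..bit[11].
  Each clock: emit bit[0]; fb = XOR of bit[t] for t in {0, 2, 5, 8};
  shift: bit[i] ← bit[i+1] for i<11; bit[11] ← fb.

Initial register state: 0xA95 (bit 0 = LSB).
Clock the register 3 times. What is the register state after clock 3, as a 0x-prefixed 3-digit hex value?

reg_0 = 0xA95
clock 1: out=1, reg = 0x54A
clock 2: out=0, reg = 0xAA5
clock 3: out=1, reg = 0xD52

0xD52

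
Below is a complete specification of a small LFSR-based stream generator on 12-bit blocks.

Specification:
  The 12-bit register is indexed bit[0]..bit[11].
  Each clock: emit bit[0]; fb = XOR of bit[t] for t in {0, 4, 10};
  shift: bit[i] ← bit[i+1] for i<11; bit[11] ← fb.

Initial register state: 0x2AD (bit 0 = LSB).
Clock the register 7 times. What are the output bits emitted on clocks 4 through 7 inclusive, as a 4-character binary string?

1010

reg_0 = 0x2AD
clock 1: out=1, reg = 0x956
clock 2: out=0, reg = 0xCAB
clock 3: out=1, reg = 0x655
clock 4: out=1, reg = 0xB2A
clock 5: out=0, reg = 0x595
clock 6: out=1, reg = 0xACA
clock 7: out=0, reg = 0x565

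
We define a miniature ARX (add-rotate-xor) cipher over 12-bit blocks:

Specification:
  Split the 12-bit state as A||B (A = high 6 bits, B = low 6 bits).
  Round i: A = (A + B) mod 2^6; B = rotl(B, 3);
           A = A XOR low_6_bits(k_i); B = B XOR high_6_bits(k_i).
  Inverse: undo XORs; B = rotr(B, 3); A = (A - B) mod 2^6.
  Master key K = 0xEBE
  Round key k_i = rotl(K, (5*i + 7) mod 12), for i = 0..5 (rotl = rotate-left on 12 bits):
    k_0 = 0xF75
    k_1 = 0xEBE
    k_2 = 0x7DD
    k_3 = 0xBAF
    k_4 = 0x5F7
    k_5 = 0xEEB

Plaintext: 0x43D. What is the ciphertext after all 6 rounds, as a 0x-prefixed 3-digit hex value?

s_0 = plaintext = 0x43D
s_1 = Round(s_0, k_0) = 0xE12
s_2 = Round(s_1, k_1) = 0xD28
s_3 = Round(s_2, k_2) = 0x05A
s_4 = Round(s_3, k_3) = 0xD3D
s_5 = Round(s_4, k_4) = 0x1B8
s_6 = Round(s_5, k_5) = 0x57C

0x57C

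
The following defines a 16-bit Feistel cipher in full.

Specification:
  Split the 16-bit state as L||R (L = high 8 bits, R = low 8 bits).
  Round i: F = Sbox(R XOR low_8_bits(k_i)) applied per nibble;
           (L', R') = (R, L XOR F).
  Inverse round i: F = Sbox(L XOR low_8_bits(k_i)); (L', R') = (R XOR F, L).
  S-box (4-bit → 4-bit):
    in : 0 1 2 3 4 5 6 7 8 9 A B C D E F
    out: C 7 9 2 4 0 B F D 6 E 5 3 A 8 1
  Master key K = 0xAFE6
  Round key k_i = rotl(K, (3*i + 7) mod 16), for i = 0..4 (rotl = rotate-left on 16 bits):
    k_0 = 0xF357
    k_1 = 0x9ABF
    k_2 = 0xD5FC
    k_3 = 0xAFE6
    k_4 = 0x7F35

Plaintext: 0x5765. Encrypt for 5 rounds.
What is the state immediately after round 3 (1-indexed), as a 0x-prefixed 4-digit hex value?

0x5296

s_0 = plaintext = 0x5765
s_1 = Round(s_0, k_0) = 0x657E
s_2 = Round(s_1, k_1) = 0x7E52
s_3 = Round(s_2, k_2) = 0x5296
s_4 = Round(s_3, k_3) = 0x96AE
s_5 = Round(s_4, k_4) = 0xAEF3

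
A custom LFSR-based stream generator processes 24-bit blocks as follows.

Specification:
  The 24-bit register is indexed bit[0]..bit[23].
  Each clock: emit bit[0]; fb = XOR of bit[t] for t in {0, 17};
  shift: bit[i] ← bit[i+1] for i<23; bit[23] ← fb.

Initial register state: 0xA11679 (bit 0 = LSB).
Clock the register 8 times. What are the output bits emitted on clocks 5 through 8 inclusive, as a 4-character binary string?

1110

reg_0 = 0xA11679
clock 1: out=1, reg = 0xD08B3C
clock 2: out=0, reg = 0x68459E
clock 3: out=0, reg = 0x3422CF
clock 4: out=1, reg = 0x9A1167
clock 5: out=1, reg = 0x4D08B3
clock 6: out=1, reg = 0xA68459
clock 7: out=1, reg = 0x53422C
clock 8: out=0, reg = 0xA9A116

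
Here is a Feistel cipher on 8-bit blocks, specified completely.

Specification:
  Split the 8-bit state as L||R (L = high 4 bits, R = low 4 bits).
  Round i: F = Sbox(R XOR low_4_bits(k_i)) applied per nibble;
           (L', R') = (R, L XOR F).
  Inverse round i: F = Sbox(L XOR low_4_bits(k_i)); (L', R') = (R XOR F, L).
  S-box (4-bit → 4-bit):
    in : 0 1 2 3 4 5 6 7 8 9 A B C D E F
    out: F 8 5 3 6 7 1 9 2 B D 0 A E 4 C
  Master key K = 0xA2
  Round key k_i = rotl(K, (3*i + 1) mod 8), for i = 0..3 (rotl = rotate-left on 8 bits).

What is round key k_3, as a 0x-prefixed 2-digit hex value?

K = 0xA2
k_0 = rotl(K, (3*0+1) mod 8) = rotl(K, 1) = 0x45
k_1 = rotl(K, (3*1+1) mod 8) = rotl(K, 4) = 0x2A
k_2 = rotl(K, (3*2+1) mod 8) = rotl(K, 7) = 0x51
k_3 = rotl(K, (3*3+1) mod 8) = rotl(K, 2) = 0x8A

0x8A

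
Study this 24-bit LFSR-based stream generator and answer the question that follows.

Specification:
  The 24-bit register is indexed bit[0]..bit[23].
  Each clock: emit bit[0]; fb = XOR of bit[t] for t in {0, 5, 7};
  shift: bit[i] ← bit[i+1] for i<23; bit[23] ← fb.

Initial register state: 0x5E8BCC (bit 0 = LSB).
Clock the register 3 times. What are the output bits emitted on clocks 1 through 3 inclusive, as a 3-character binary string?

reg_0 = 0x5E8BCC
clock 1: out=0, reg = 0xAF45E6
clock 2: out=0, reg = 0x57A2F3
clock 3: out=1, reg = 0xABD179

001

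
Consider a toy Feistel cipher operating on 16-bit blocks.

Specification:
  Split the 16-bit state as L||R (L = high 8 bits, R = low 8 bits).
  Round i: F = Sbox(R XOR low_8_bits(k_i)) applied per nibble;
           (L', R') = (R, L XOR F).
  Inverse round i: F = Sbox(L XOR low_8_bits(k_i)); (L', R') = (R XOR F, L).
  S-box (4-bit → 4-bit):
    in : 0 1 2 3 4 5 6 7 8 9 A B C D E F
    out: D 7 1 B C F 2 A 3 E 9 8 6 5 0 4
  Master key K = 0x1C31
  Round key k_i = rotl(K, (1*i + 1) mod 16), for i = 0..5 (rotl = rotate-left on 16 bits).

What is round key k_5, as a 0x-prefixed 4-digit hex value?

K = 0x1C31
k_0 = rotl(K, (1*0+1) mod 16) = rotl(K, 1) = 0x3862
k_1 = rotl(K, (1*1+1) mod 16) = rotl(K, 2) = 0x70C4
k_2 = rotl(K, (1*2+1) mod 16) = rotl(K, 3) = 0xE188
k_3 = rotl(K, (1*3+1) mod 16) = rotl(K, 4) = 0xC311
k_4 = rotl(K, (1*4+1) mod 16) = rotl(K, 5) = 0x8623
k_5 = rotl(K, (1*5+1) mod 16) = rotl(K, 6) = 0x0C47

0x0C47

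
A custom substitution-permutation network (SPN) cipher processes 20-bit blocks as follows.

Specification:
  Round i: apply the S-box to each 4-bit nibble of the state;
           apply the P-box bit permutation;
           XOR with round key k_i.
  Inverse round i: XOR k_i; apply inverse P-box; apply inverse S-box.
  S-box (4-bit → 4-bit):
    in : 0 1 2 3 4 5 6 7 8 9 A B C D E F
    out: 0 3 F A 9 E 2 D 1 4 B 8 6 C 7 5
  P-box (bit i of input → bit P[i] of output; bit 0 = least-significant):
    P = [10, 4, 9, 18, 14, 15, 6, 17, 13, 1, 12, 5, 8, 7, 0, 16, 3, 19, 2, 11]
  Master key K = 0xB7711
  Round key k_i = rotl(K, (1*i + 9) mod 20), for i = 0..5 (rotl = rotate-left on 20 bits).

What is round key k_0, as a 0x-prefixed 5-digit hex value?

K = 0xB7711
k_0 = rotl(K, (1*0+9) mod 20) = rotl(K, 9) = 0xE236E

0xE236E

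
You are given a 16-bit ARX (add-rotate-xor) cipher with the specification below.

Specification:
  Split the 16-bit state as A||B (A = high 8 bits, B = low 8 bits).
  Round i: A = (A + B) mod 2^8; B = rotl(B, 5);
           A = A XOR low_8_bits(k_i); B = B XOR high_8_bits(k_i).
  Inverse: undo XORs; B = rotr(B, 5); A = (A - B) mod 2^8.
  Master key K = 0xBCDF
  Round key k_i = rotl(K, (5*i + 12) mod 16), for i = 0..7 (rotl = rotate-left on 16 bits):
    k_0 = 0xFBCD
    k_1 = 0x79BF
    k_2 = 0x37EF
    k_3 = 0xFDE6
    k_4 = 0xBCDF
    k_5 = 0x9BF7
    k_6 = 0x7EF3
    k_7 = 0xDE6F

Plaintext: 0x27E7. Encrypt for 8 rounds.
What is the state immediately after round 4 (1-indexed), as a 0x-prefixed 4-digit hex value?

0x037D

s_0 = plaintext = 0x27E7
s_1 = Round(s_0, k_0) = 0xC307
s_2 = Round(s_1, k_1) = 0x7599
s_3 = Round(s_2, k_2) = 0xE104
s_4 = Round(s_3, k_3) = 0x037D
s_5 = Round(s_4, k_4) = 0x5F13
s_6 = Round(s_5, k_5) = 0x85F9
s_7 = Round(s_6, k_6) = 0x8D41
s_8 = Round(s_7, k_7) = 0xA1F6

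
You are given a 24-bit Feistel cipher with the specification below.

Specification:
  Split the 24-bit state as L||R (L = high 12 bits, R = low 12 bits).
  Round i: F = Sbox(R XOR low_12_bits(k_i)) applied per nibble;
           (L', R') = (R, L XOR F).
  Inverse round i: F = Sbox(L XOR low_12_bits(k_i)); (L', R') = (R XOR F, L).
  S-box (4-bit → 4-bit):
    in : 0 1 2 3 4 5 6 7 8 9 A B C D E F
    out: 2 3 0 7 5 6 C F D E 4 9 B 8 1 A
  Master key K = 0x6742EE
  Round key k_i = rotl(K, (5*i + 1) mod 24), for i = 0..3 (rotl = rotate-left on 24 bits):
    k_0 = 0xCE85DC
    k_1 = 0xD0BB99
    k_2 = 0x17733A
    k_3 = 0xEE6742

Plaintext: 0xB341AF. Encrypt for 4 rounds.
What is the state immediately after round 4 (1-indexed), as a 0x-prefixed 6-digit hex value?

s_0 = plaintext = 0xB341AF
s_1 = Round(s_0, k_0) = 0x1AFEC3
s_2 = Round(s_1, k_1) = 0xEC37CB
s_3 = Round(s_2, k_2) = 0x7CBB60
s_4 = Round(s_3, k_3) = 0xB60CCB

0xB60CCB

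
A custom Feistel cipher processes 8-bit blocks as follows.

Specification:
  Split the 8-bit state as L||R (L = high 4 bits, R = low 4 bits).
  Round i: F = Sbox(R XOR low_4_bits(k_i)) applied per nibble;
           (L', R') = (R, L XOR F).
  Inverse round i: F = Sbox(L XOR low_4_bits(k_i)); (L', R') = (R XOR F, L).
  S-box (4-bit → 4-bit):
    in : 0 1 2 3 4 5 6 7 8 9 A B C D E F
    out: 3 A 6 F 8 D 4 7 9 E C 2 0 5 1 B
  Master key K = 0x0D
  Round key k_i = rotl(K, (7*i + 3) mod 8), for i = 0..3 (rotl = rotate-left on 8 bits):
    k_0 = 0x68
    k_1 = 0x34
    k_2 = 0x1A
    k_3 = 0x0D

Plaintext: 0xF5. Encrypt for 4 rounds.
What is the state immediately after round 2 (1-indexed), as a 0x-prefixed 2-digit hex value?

0xA4

s_0 = plaintext = 0xF5
s_1 = Round(s_0, k_0) = 0x5A
s_2 = Round(s_1, k_1) = 0xA4
s_3 = Round(s_2, k_2) = 0x4B
s_4 = Round(s_3, k_3) = 0xB0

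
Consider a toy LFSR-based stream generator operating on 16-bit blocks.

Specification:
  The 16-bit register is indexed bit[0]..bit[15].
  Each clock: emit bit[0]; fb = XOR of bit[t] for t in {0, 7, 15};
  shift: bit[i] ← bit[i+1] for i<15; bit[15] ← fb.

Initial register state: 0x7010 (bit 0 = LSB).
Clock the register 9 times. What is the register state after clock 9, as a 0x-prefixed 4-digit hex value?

reg_0 = 0x7010
clock 1: out=0, reg = 0x3808
clock 2: out=0, reg = 0x1C04
clock 3: out=0, reg = 0x0E02
clock 4: out=0, reg = 0x0701
clock 5: out=1, reg = 0x8380
clock 6: out=0, reg = 0x41C0
clock 7: out=0, reg = 0xA0E0
clock 8: out=0, reg = 0x5070
clock 9: out=0, reg = 0x2838

0x2838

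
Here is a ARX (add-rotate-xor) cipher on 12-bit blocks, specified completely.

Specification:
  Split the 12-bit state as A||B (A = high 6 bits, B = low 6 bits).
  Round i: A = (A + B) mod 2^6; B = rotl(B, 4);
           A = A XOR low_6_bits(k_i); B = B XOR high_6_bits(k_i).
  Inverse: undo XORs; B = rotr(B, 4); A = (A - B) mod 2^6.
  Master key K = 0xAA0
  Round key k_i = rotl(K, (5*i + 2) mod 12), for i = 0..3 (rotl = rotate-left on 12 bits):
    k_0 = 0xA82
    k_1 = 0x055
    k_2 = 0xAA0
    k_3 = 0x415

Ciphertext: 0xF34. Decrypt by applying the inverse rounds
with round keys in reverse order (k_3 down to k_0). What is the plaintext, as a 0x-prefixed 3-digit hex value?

0xCC2

s_0 = ciphertext = 0xF34
s_1 = InvRound(s_0, k_3) = 0x5D2
s_2 = InvRound(s_1, k_2) = 0x523
s_3 = InvRound(s_2, k_1) = 0xDCA
s_4 = InvRound(s_3, k_0) = 0xCC2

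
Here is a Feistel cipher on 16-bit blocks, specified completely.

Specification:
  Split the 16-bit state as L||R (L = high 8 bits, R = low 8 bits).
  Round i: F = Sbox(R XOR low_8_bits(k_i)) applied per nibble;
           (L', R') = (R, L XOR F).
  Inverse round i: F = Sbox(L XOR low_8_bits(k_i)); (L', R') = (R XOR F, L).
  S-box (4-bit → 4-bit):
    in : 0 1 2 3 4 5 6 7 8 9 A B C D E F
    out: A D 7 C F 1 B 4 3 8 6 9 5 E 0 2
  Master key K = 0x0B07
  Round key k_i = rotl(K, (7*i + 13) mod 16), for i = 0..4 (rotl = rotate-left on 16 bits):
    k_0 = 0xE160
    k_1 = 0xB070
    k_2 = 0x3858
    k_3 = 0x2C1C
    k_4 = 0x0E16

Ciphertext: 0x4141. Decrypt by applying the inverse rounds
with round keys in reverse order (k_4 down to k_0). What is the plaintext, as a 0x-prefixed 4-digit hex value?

s_0 = ciphertext = 0x4141
s_1 = InvRound(s_0, k_4) = 0x5541
s_2 = InvRound(s_1, k_3) = 0xB955
s_3 = InvRound(s_2, k_2) = 0x58B9
s_4 = InvRound(s_3, k_1) = 0xCA58
s_5 = InvRound(s_4, k_0) = 0x3ECA

0x3ECA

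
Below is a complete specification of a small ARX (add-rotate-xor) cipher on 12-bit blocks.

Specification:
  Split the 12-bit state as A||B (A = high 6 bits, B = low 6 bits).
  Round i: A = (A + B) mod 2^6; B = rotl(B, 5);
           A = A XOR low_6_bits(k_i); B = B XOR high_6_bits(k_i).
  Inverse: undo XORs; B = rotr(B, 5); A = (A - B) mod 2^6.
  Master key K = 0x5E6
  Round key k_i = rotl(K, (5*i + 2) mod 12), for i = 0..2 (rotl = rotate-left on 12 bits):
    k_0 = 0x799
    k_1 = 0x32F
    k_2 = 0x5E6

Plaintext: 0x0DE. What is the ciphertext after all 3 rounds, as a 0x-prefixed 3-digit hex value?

0xB05

s_0 = plaintext = 0x0DE
s_1 = Round(s_0, k_0) = 0xE11
s_2 = Round(s_1, k_1) = 0x9A4
s_3 = Round(s_2, k_2) = 0xB05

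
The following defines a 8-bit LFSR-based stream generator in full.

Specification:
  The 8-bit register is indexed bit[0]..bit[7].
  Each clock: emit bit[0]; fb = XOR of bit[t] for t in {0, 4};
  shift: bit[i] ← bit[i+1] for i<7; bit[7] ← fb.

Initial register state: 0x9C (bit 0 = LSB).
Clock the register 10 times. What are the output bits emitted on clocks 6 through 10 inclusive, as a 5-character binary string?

00110

reg_0 = 0x9C
clock 1: out=0, reg = 0xCE
clock 2: out=0, reg = 0x67
clock 3: out=1, reg = 0xB3
clock 4: out=1, reg = 0x59
clock 5: out=1, reg = 0x2C
clock 6: out=0, reg = 0x16
clock 7: out=0, reg = 0x8B
clock 8: out=1, reg = 0xC5
clock 9: out=1, reg = 0xE2
clock 10: out=0, reg = 0x71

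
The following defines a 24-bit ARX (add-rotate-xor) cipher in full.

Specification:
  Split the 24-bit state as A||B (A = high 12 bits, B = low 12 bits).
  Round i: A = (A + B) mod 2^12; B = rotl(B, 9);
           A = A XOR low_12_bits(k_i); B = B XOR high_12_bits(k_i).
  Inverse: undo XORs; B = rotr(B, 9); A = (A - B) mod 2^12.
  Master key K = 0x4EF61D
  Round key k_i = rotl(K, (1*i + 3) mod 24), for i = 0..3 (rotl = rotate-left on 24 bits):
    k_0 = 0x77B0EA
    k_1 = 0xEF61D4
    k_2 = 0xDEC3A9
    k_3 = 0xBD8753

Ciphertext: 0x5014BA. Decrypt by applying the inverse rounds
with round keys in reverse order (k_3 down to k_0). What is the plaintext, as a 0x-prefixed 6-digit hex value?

s_0 = ciphertext = 0x5014BA
s_1 = InvRound(s_0, k_3) = 0x73BB17
s_2 = InvRound(s_1, k_2) = 0xCB77DB
s_3 = InvRound(s_2, k_1) = 0x3F796C
s_4 = InvRound(s_3, k_0) = 0x25E0BF

0x25E0BF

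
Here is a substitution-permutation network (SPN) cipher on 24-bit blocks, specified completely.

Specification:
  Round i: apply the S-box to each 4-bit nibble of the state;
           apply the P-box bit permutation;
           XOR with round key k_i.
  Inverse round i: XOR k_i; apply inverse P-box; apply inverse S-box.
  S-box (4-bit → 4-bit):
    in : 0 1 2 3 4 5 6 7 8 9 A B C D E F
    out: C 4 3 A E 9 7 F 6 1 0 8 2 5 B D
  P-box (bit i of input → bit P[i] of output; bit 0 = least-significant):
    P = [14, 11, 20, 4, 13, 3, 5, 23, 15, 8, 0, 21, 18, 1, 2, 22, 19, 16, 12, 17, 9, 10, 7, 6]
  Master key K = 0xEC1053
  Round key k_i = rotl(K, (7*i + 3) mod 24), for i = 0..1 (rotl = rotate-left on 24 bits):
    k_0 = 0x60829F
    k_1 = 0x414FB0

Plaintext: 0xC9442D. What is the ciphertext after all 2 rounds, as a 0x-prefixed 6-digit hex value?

s_0 = plaintext = 0xC9442D
s_1 = Round(s_0, k_0) = 0x18E790
s_2 = Round(s_1, k_1) = 0x34FE23

0x34FE23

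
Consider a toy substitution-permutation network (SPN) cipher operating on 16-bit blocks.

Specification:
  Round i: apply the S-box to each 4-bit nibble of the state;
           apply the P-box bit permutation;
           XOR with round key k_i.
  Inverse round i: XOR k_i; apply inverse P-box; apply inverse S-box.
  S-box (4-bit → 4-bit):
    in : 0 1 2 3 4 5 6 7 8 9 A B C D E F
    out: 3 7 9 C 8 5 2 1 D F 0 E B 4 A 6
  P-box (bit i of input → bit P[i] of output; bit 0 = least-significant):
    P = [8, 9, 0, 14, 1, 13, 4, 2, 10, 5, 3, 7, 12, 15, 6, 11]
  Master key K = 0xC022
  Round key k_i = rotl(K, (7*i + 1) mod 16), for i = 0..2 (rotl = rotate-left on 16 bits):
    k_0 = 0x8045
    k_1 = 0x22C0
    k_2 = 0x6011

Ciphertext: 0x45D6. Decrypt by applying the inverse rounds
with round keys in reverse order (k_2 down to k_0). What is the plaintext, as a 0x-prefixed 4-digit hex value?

s_0 = ciphertext = 0x45D6
s_1 = InvRound(s_0, k_2) = 0xD2C5
s_2 = InvRound(s_1, k_1) = 0x0AE3
s_3 = InvRound(s_2, k_0) = 0xEE26

0xEE26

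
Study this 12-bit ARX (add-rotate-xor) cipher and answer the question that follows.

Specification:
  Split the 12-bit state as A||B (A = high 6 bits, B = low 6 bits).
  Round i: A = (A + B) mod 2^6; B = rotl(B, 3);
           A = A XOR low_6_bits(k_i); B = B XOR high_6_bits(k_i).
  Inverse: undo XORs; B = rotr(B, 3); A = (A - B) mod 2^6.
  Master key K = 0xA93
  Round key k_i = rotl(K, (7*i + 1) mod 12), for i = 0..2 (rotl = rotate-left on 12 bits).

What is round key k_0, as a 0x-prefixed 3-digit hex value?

K = 0xA93
k_0 = rotl(K, (7*0+1) mod 12) = rotl(K, 1) = 0x527

0x527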